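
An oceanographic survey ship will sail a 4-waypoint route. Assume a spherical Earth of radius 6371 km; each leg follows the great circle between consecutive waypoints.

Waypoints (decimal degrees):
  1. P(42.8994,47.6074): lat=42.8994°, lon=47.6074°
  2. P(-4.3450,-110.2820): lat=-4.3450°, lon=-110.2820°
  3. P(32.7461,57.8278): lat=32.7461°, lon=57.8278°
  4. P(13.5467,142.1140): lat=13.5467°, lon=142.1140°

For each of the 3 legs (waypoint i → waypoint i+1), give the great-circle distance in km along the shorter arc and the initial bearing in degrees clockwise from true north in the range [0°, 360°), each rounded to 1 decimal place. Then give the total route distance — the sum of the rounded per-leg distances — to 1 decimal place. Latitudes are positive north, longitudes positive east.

Leg 1: dist=15205.2 km, bearing=326.8°
Leg 2: dist=16623.8 km, bearing=20.0°
Leg 3: dist=8671.9 km, bearing=81.5°
Total: 40500.9 km

Leg 1: φ1=0.7487358, φ2=-0.0758346, Δφ=-0.8245703, Δλ=-2.7556899 rad; a=sin²(Δφ/2)+cosφ1·cosφ2·sin²(Δλ/2)=0.8641495659; c=2·atan2(√a, √(1-a))=2.386632913; dist=6371·c=15205.238 ≈ 15205.2 km; running total=15205.2 km
Leg 1 bearing: y=sinΔλ·cosφ2=-0.37531388, x=cosφ1·sinφ2-sinφ1·cosφ2·cosΔλ=0.57334097; θ=atan2(y, x)=-33.2091° <0 so +360° → 326.7909° ≈ 326.8°
Leg 2: φ1=-0.0758346, φ2=0.5715273, Δφ=0.6473618, Δλ=2.9340695 rad; a=sin²(Δφ/2)+cosφ1·cosφ2·sin²(Δλ/2)=0.9308226928; c=2·atan2(√a, √(1-a))=2.609299201; dist=6371·c=16623.845 ≈ 16623.8 km; running total=31829.0 km
Leg 2 bearing: y=sinΔλ·cosφ2=0.17329259, x=cosφ1·sinφ2-sinφ1·cosφ2·cosΔλ=0.47700829; θ=atan2(y, x)=19.9656° ≈ 20.0°
Leg 3: φ1=0.5715273, φ2=0.2364345, Δφ=-0.3350927, Δλ=1.4710717 rad; a=sin²(Δφ/2)+cosφ1·cosφ2·sin²(Δλ/2)=0.3959446633; c=2·atan2(√a, √(1-a))=1.361153384; dist=6371·c=8671.908 ≈ 8671.9 km; running total=40500.9 km
Leg 3 bearing: y=sinΔλ·cosφ2=0.96734917, x=cosφ1·sinφ2-sinφ1·cosφ2·cosΔλ=0.14465662; θ=atan2(y, x)=81.4951° ≈ 81.5°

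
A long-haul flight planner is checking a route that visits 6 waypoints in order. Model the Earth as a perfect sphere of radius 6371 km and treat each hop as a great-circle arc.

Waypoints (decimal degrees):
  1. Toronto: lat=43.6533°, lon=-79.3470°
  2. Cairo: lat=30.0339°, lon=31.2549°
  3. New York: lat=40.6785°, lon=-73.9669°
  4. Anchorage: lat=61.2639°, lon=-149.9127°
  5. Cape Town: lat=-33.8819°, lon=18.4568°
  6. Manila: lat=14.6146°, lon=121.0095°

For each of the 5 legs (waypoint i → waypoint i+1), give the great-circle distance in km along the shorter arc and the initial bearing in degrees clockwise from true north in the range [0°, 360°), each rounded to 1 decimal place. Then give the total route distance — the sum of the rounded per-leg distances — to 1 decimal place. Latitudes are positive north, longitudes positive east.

Leg 1: φ1=0.7618938, φ2=0.5241904, Δφ=-0.2377034, Δλ=1.9303673 rad; a=sin²(Δφ/2)+cosφ1·cosφ2·sin²(Δλ/2)=0.4374531725; c=2·atan2(√a, √(1-a))=1.445374100; dist=6371·c=9208.478 ≈ 9208.5 km; running total=9208.5 km
Leg 1 bearing: y=sinΔλ·cosφ2=0.81036418, x=cosφ1·sinφ2-sinφ1·cosφ2·cosΔλ=0.57241722; θ=atan2(y, x)=54.7637° ≈ 54.8°
Leg 2: φ1=0.5241904, φ2=0.7099738, Δφ=0.1857833, Δλ=-1.8364669 rad; a=sin²(Δφ/2)+cosφ1·cosφ2·sin²(Δλ/2)=0.4230703765; c=2·atan2(√a, √(1-a))=1.416323477; dist=6371·c=9023.397 ≈ 9023.4 km; running total=18231.9 km
Leg 2 bearing: y=sinΔλ·cosφ2=-0.73177252, x=cosφ1·sinφ2-sinφ1·cosφ2·cosΔλ=0.66395506; θ=atan2(y, x)=-47.7818° <0 so +360° → 312.2182° ≈ 312.2°
Leg 3: φ1=0.7099738, φ2=1.0692568, Δφ=0.3592830, Δλ=-1.3255043 rad; a=sin²(Δφ/2)+cosφ1·cosφ2·sin²(Δλ/2)=0.1699597094; c=2·atan2(√a, √(1-a))=0.849870300; dist=6371·c=5414.524 ≈ 5414.5 km; running total=23646.4 km
Leg 3 bearing: y=sinΔλ·cosφ2=-0.46638472, x=cosφ1·sinφ2-sinφ1·cosφ2·cosΔλ=0.58887937; θ=atan2(y, x)=-38.3788° <0 so +360° → 321.6212° ≈ 321.6°
Leg 4: φ1=1.0692568, φ2=-0.5913507, Δφ=-1.6606075, Δλ=2.9386021 rad; a=sin²(Δφ/2)+cosφ1·cosφ2·sin²(Δλ/2)=0.9398824559; c=2·atan2(√a, √(1-a))=2.646163804; dist=6371·c=16858.710 ≈ 16858.7 km; running total=40505.1 km
Leg 4 bearing: y=sinΔλ·cosφ2=0.16736545, x=cosφ1·sinφ2-sinφ1·cosφ2·cosΔλ=0.44497473; θ=atan2(y, x)=20.6125° ≈ 20.6°
Leg 5: φ1=-0.5913507, φ2=0.2550729, Δφ=0.8464236, Δλ=1.7898823 rad; a=sin²(Δφ/2)+cosφ1·cosφ2·sin²(Δλ/2)=0.6576275189; c=2·atan2(√a, √(1-a))=1.891521711; dist=6371·c=12050.885 ≈ 12050.9 km; running total=52556.0 km
Leg 5 bearing: y=sinΔλ·cosφ2=0.94451482, x=cosφ1·sinφ2-sinφ1·cosφ2·cosΔλ=0.09222804; θ=atan2(y, x)=84.4230° ≈ 84.4°

Leg 1: dist=9208.5 km, bearing=54.8°
Leg 2: dist=9023.4 km, bearing=312.2°
Leg 3: dist=5414.5 km, bearing=321.6°
Leg 4: dist=16858.7 km, bearing=20.6°
Leg 5: dist=12050.9 km, bearing=84.4°
Total: 52556.0 km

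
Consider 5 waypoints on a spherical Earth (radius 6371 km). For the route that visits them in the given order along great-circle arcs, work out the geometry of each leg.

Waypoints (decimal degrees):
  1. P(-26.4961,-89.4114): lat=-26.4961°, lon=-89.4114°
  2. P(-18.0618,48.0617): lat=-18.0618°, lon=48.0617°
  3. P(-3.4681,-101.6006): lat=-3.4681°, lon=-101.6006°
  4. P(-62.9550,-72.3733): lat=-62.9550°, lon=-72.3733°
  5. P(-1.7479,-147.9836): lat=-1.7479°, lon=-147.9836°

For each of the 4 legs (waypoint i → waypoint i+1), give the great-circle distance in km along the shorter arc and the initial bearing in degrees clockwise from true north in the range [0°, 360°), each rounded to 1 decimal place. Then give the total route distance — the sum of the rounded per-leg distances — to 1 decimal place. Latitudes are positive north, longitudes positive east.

Leg 1: dist=13260.8 km, bearing=132.6°
Leg 2: dist=15918.3 km, bearing=237.2°
Leg 3: dist=7034.1 km, bearing=165.6°
Leg 4: dist=9111.9 km, bearing=282.1°
Total: 45325.1 km

Leg 1: φ1=-0.4624442, φ2=-0.3152379, Δφ=0.1472063, Δλ=2.3993582 rad; a=sin²(Δφ/2)+cosφ1·cosφ2·sin²(Δλ/2)=0.7443653882; c=2·atan2(√a, √(1-a))=2.081430679; dist=6371·c=13260.795 ≈ 13260.8 km; running total=13260.8 km
Leg 1 bearing: y=sinΔλ·cosφ2=0.64262793, x=cosφ1·sinφ2-sinφ1·cosφ2·cosΔλ=-0.59006065; θ=atan2(y, x)=132.5581° ≈ 132.6°
Leg 2: φ1=-0.3152379, φ2=-0.0605298, Δφ=0.2547081, Δλ=-2.6120999 rad; a=sin²(Δφ/2)+cosφ1·cosφ2·sin²(Δλ/2)=0.9001379338; c=2·atan2(√a, √(1-a))=2.498551465; dist=6371·c=15918.271 ≈ 15918.3 km; running total=29179.1 km
Leg 2 bearing: y=sinΔλ·cosφ2=-0.50417060, x=cosφ1·sinφ2-sinφ1·cosφ2·cosΔλ=-0.32460828; θ=atan2(y, x)=-122.7753° <0 so +360° → 237.2247° ≈ 237.2°
Leg 3: φ1=-0.0605298, φ2=-1.0987720, Δφ=-1.0382423, Δλ=0.5101126 rad; a=sin²(Δφ/2)+cosφ1·cosφ2·sin²(Δλ/2)=0.2750227282; c=2·atan2(√a, √(1-a))=1.104081889; dist=6371·c=7034.106 ≈ 7034.1 km; running total=36213.2 km
Leg 3 bearing: y=sinΔλ·cosφ2=0.22201408, x=cosφ1·sinφ2-sinφ1·cosφ2·cosΔλ=-0.86501483; θ=atan2(y, x)=165.6052° ≈ 165.6°
Leg 4: φ1=-1.0987720, φ2=-0.0305066, Δφ=1.0682654, Δλ=-1.3196487 rad; a=sin²(Δφ/2)+cosφ1·cosφ2·sin²(Δλ/2)=0.4299442091; c=2·atan2(√a, √(1-a))=1.430222219; dist=6371·c=9111.946 ≈ 9111.9 km; running total=45325.1 km
Leg 4 bearing: y=sinΔλ·cosφ2=-0.96817716, x=cosφ1·sinφ2-sinφ1·cosφ2·cosΔλ=0.20736859; θ=atan2(y, x)=-77.9108° <0 so +360° → 282.0892° ≈ 282.1°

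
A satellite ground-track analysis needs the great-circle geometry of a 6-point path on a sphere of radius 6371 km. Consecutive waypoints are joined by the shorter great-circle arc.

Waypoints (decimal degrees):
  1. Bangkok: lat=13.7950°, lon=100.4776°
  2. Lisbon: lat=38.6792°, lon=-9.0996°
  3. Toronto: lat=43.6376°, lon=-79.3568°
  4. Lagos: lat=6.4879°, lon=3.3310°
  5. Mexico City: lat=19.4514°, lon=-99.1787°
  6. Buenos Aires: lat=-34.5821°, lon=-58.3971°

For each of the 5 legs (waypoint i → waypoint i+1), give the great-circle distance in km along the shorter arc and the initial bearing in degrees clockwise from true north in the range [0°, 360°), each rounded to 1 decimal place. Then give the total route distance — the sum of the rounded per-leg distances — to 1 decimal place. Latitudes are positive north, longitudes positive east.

Leg 1: φ1=0.2407682, φ2=0.6750794, Δφ=0.4343112, Δλ=-1.9124829 rad; a=sin²(Δφ/2)+cosφ1·cosφ2·sin²(Δλ/2)=0.5525070335; c=2·atan2(√a, √(1-a))=1.676004373; dist=6371·c=10677.824 ≈ 10677.8 km; running total=10677.8 km
Leg 1 bearing: y=sinΔλ·cosφ2=-0.73552821, x=cosφ1·sinφ2-sinφ1·cosφ2·cosΔλ=0.66930583; θ=atan2(y, x)=-47.6989° <0 so +360° → 312.3011° ≈ 312.3°
Leg 2: φ1=0.6750794, φ2=0.7616198, Δφ=0.0865404, Δλ=-1.2262195 rad; a=sin²(Δφ/2)+cosφ1·cosφ2·sin²(Δλ/2)=0.1889353546; c=2·atan2(√a, √(1-a))=0.899336855; dist=6371·c=5729.675 ≈ 5729.7 km; running total=16407.5 km
Leg 2 bearing: y=sinΔλ·cosφ2=-0.68117783, x=cosφ1·sinφ2-sinφ1·cosφ2·cosΔλ=0.38594288; θ=atan2(y, x)=-60.4649° <0 so +360° → 299.5351° ≈ 299.5°
Leg 3: φ1=0.7616198, φ2=0.1132352, Δφ=-0.6483846, Δλ=1.4431744 rad; a=sin²(Δφ/2)+cosφ1·cosφ2·sin²(Δλ/2)=0.4152509204; c=2·atan2(√a, √(1-a))=1.400475889; dist=6371·c=8922.432 ≈ 8922.4 km; running total=25329.9 km
Leg 3 bearing: y=sinΔλ·cosφ2=0.98551519, x=cosφ1·sinφ2-sinφ1·cosφ2·cosΔλ=-0.00549438; θ=atan2(y, x)=90.3194° ≈ 90.3°
Leg 4: φ1=0.1132352, φ2=0.3394910, Δφ=0.2262558, Δλ=-1.7891318 rad; a=sin²(Δφ/2)+cosφ1·cosφ2·sin²(Δλ/2)=0.5826531965; c=2·atan2(√a, √(1-a))=1.736864997; dist=6371·c=11065.567 ≈ 11065.6 km; running total=36395.5 km
Leg 4 bearing: y=sinΔλ·cosφ2=-0.92053866, x=cosφ1·sinφ2-sinφ1·cosφ2·cosΔλ=0.35395249; θ=atan2(y, x)=-68.9680° <0 so +360° → 291.0320° ≈ 291.0°
Leg 5: φ1=0.3394910, φ2=-0.6035715, Δφ=-0.9430625, Δλ=0.7117732 rad; a=sin²(Δφ/2)+cosφ1·cosφ2·sin²(Δλ/2)=0.3005876032; c=2·atan2(√a, √(1-a))=1.160561378; dist=6371·c=7393.937 ≈ 7393.9 km; running total=43789.4 km
Leg 5 bearing: y=sinΔλ·cosφ2=0.53776998, x=cosφ1·sinφ2-sinφ1·cosφ2·cosΔλ=-0.74279353; θ=atan2(y, x)=144.0961° ≈ 144.1°

Leg 1: dist=10677.8 km, bearing=312.3°
Leg 2: dist=5729.7 km, bearing=299.5°
Leg 3: dist=8922.4 km, bearing=90.3°
Leg 4: dist=11065.6 km, bearing=291.0°
Leg 5: dist=7393.9 km, bearing=144.1°
Total: 43789.4 km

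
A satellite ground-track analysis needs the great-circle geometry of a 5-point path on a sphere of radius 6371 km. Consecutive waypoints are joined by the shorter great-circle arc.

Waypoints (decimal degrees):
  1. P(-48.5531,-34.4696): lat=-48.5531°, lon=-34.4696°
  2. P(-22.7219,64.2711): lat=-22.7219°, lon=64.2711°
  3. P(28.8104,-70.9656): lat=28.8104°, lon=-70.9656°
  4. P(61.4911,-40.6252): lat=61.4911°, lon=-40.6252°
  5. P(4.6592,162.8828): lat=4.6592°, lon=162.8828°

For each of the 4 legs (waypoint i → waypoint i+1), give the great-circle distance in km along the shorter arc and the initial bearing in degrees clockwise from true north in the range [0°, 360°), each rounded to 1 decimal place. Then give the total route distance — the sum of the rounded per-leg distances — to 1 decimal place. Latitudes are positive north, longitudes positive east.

Leg 1: φ1=-0.8474115, φ2=-0.3965720, Δφ=0.4508395, Δλ=1.7233503 rad; a=sin²(Δφ/2)+cosφ1·cosφ2·sin²(Δλ/2)=0.4016269474; c=2·atan2(√a, √(1-a))=1.372758280; dist=6371·c=8745.843 ≈ 8745.8 km; running total=8745.8 km
Leg 1 bearing: y=sinΔλ·cosφ2=0.91167805, x=cosφ1·sinφ2-sinφ1·cosφ2·cosΔλ=-0.36074105; θ=atan2(y, x)=111.5882° ≈ 111.6°
Leg 2: φ1=-0.3965720, φ2=0.5028363, Δφ=0.8994083, Δλ=-2.3603257 rad; a=sin²(Δφ/2)+cosφ1·cosφ2·sin²(Δλ/2)=0.8799971266; c=2·atan2(√a, √(1-a))=2.434100599; dist=6371·c=15507.655 ≈ 15507.7 km; running total=24253.5 km
Leg 2 bearing: y=sinΔλ·cosφ2=-0.61701567, x=cosφ1·sinφ2-sinφ1·cosφ2·cosΔλ=0.20420677; θ=atan2(y, x)=-71.6876° <0 so +360° → 288.3124° ≈ 288.3°
Leg 3: φ1=0.5028363, φ2=1.0732222, Δφ=0.5703858, Δλ=0.5295399 rad; a=sin²(Δφ/2)+cosφ1·cosφ2·sin²(Δλ/2)=0.1077931124; c=2·atan2(√a, √(1-a))=0.669045927; dist=6371·c=4262.492 ≈ 4262.5 km; running total=28516.0 km
Leg 3 bearing: y=sinΔλ·cosφ2=0.24109916, x=cosφ1·sinφ2-sinφ1·cosφ2·cosΔλ=0.57145973; θ=atan2(y, x)=22.8749° ≈ 22.9°
Leg 4: φ1=1.0732222, φ2=0.0813184, Δφ=-0.9919038, Δλ=3.5518847 rad; a=sin²(Δφ/2)+cosφ1·cosφ2·sin²(Δλ/2)=0.6824281490; c=2·atan2(√a, √(1-a))=1.944274783; dist=6371·c=12386.975 ≈ 12387.0 km; running total=40903.0 km
Leg 4 bearing: y=sinΔλ·cosφ2=-0.39755901, x=cosφ1·sinφ2-sinφ1·cosφ2·cosΔλ=0.84191847; θ=atan2(y, x)=-25.2770° <0 so +360° → 334.7230° ≈ 334.7°

Leg 1: dist=8745.8 km, bearing=111.6°
Leg 2: dist=15507.7 km, bearing=288.3°
Leg 3: dist=4262.5 km, bearing=22.9°
Leg 4: dist=12387.0 km, bearing=334.7°
Total: 40903.0 km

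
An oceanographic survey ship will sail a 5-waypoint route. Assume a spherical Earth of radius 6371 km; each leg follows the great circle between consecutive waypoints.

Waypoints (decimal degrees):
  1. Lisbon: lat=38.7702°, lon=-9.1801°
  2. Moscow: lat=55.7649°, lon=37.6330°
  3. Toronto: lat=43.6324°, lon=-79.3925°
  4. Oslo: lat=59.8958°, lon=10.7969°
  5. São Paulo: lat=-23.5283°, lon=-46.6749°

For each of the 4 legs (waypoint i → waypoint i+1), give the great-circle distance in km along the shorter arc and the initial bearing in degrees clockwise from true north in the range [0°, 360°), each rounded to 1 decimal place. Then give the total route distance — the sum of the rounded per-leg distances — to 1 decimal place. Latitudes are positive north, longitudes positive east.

Leg 1: dist=3905.8 km, bearing=45.5°
Leg 2: dist=7486.6 km, bearing=315.7°
Leg 3: dist=5941.5 km, bearing=38.6°
Leg 4: dist=10633.4 km, bearing=231.0°
Total: 27967.3 km

Leg 1: φ1=0.6766676, φ2=0.9732811, Δφ=0.2966135, Δλ=0.8170427 rad; a=sin²(Δφ/2)+cosφ1·cosφ2·sin²(Δλ/2)=0.0910543675; c=2·atan2(√a, √(1-a))=0.613059902; dist=6371·c=3905.805 ≈ 3905.8 km; running total=3905.8 km
Leg 1 bearing: y=sinΔλ·cosφ2=0.41019847, x=cosφ1·sinφ2-sinφ1·cosφ2·cosΔλ=0.40347379; θ=atan2(y, x)=45.4735° ≈ 45.5°
Leg 2: φ1=0.9732811, φ2=0.7615290, Δφ=-0.2117521, Δλ=-2.0424803 rad; a=sin²(Δφ/2)+cosφ1·cosφ2·sin²(Δλ/2)=0.3072755449; c=2·atan2(√a, √(1-a))=1.175102051; dist=6371·c=7486.575 ≈ 7486.6 km; running total=11392.4 km
Leg 2 bearing: y=sinΔλ·cosφ2=-0.64474798, x=cosφ1·sinφ2-sinφ1·cosφ2·cosΔλ=0.66009786; θ=atan2(y, x)=-44.3260° <0 so +360° → 315.6740° ≈ 315.7°
Leg 3: φ1=0.7615290, φ2=1.0453789, Δφ=0.2838499, Δλ=1.5741020 rad; a=sin²(Δφ/2)+cosφ1·cosφ2·sin²(Δλ/2)=0.2021229493; c=2·atan2(√a, √(1-a))=0.932592095; dist=6371·c=5941.544 ≈ 5941.5 km; running total=17333.9 km
Leg 3 bearing: y=sinΔλ·cosφ2=0.50157141, x=cosφ1·sinφ2-sinφ1·cosφ2·cosΔλ=0.62729831; θ=atan2(y, x)=38.6449° ≈ 38.6°
Leg 4: φ1=1.0453789, φ2=-0.4106463, Δφ=-1.4560252, Δλ=-1.0030721 rad; a=sin²(Δφ/2)+cosφ1·cosφ2·sin²(Δλ/2)=0.5490370380; c=2·atan2(√a, √(1-a))=1.669028308; dist=6371·c=10633.379 ≈ 10633.4 km; running total=27967.3 km
Leg 4 bearing: y=sinΔλ·cosφ2=-0.77303186, x=cosφ1·sinφ2-sinφ1·cosφ2·cosΔλ=-0.62674015; θ=atan2(y, x)=-129.0336° <0 so +360° → 230.9664° ≈ 231.0°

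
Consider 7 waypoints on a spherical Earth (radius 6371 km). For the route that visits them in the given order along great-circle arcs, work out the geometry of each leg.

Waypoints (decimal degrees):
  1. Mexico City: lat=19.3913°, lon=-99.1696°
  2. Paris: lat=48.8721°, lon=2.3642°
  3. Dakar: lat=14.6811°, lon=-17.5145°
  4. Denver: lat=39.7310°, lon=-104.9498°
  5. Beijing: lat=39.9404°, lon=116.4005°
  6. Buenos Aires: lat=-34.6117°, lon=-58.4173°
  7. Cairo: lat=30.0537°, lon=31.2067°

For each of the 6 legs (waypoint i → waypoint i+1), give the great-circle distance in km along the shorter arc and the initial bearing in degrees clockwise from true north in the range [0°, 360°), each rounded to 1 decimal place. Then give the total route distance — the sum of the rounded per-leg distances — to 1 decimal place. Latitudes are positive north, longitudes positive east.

Leg 1: φ1=0.3384420, φ2=0.8529791, Δφ=0.5145370, Δλ=1.7720991 rad; a=sin²(Δφ/2)+cosφ1·cosφ2·sin²(Δλ/2)=0.4369811705; c=2·atan2(√a, √(1-a))=1.444422565; dist=6371·c=9202.416 ≈ 9202.4 km; running total=9202.4 km
Leg 1 bearing: y=sinΔλ·cosφ2=0.64446028, x=cosφ1·sinφ2-sinφ1·cosφ2·cosΔλ=0.75417867; θ=atan2(y, x)=40.5145° ≈ 40.5°
Leg 2: φ1=0.8529791, φ2=0.2562335, Δφ=-0.5967455, Δλ=-0.3469488 rad; a=sin²(Δφ/2)+cosφ1·cosφ2·sin²(Δλ/2)=0.1053717065; c=2·atan2(√a, √(1-a))=0.661198918; dist=6371·c=4212.498 ≈ 4212.5 km; running total=13414.9 km
Leg 2 bearing: y=sinΔλ·cosφ2=-0.32892847, x=cosφ1·sinφ2-sinφ1·cosφ2·cosΔλ=-0.51853650; θ=atan2(y, x)=-147.6114° <0 so +360° → 212.3886° ≈ 212.4°
Leg 3: φ1=0.2562335, φ2=0.6934368, Δφ=0.4372032, Δλ=-1.5260339 rad; a=sin²(Δφ/2)+cosφ1·cosφ2·sin²(Δλ/2)=0.4023581154; c=2·atan2(√a, √(1-a))=1.374249545; dist=6371·c=8755.344 ≈ 8755.3 km; running total=22170.2 km
Leg 3 bearing: y=sinΔλ·cosφ2=-0.76828350, x=cosφ1·sinφ2-sinφ1·cosφ2·cosΔλ=0.60959390; θ=atan2(y, x)=-51.5698° <0 so +360° → 308.4302° ≈ 308.4°
Leg 4: φ1=0.6934368, φ2=0.6970915, Δφ=0.0036547, Δλ=3.8632915 rad; a=sin²(Δφ/2)+cosφ1·cosφ2·sin²(Δλ/2)=0.5161430261; c=2·atan2(√a, √(1-a))=1.603087991; dist=6371·c=10213.274 ≈ 10213.3 km; running total=32383.5 km
Leg 4 bearing: y=sinΔλ·cosφ2=-0.50653712, x=cosφ1·sinφ2-sinφ1·cosφ2·cosΔλ=0.86161346; θ=atan2(y, x)=-30.4510° <0 so +360° → 329.5490° ≈ 329.5°
Leg 5: φ1=0.6970915, φ2=-0.6040881, Δφ=-1.3011796, Δλ=-3.0511462 rad; a=sin²(Δφ/2)+cosφ1·cosφ2·sin²(Δλ/2)=0.9965495068; c=2·atan2(√a, √(1-a))=3.024043189; dist=6371·c=19266.179 ≈ 19266.2 km; running total=51649.7 km
Leg 5 bearing: y=sinΔλ·cosφ2=-0.07433782, x=cosφ1·sinφ2-sinφ1·cosφ2·cosΔλ=0.09070963; θ=atan2(y, x)=-39.3351° <0 so +360° → 320.6649° ≈ 320.7°
Leg 6: φ1=-0.6040881, φ2=0.5245360, Δφ=1.1286241, Δλ=1.5642339 rad; a=sin²(Δφ/2)+cosφ1·cosφ2·sin²(Δλ/2)=0.6398959862; c=2·atan2(√a, √(1-a))=1.854373747; dist=6371·c=11814.215 ≈ 11814.2 km; running total=63463.9 km
Leg 6 bearing: y=sinΔλ·cosφ2=0.86553776, x=cosφ1·sinφ2-sinφ1·cosφ2·cosΔλ=0.41540442; θ=atan2(y, x)=64.3619° ≈ 64.4°

Leg 1: dist=9202.4 km, bearing=40.5°
Leg 2: dist=4212.5 km, bearing=212.4°
Leg 3: dist=8755.3 km, bearing=308.4°
Leg 4: dist=10213.3 km, bearing=329.5°
Leg 5: dist=19266.2 km, bearing=320.7°
Leg 6: dist=11814.2 km, bearing=64.4°
Total: 63463.9 km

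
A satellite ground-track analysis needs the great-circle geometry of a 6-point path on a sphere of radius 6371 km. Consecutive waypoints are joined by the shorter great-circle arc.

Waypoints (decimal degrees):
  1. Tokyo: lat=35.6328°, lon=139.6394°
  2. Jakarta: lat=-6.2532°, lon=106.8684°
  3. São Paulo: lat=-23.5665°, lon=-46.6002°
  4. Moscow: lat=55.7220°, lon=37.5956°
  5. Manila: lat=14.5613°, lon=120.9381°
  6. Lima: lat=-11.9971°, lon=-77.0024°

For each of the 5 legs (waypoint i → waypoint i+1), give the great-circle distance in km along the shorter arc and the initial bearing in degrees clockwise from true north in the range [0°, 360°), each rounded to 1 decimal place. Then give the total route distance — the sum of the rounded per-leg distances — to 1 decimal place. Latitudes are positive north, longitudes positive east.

Leg 1: φ1=0.6219097, φ2=-0.1091389, Δφ=-0.7310486, Δλ=-0.5719618 rad; a=sin²(Δφ/2)+cosφ1·cosφ2·sin²(Δλ/2)=0.1920575712; c=2·atan2(√a, √(1-a))=0.907287703; dist=6371·c=5780.330 ≈ 5780.3 km; running total=5780.3 km
Leg 1 bearing: y=sinΔλ·cosφ2=-0.53806220, x=cosφ1·sinφ2-sinφ1·cosφ2·cosΔλ=-0.57547799; θ=atan2(y, x)=-136.9245° <0 so +360° → 223.0755° ≈ 223.1°
Leg 2: φ1=-0.1091389, φ2=-0.4113130, Δφ=-0.3021741, Δλ=-2.6785324 rad; a=sin²(Δφ/2)+cosφ1·cosφ2·sin²(Δλ/2)=0.8858208834; c=2·atan2(√a, √(1-a))=2.452214614; dist=6371·c=15623.059 ≈ 15623.1 km; running total=21403.4 km
Leg 2 bearing: y=sinΔλ·cosφ2=-0.40943291, x=cosφ1·sinφ2-sinφ1·cosφ2·cosΔλ=-0.48675834; θ=atan2(y, x)=-139.9314° <0 so +360° → 220.0686° ≈ 220.1°
Leg 3: φ1=-0.4113130, φ2=0.9725324, Δφ=1.3838454, Δλ=1.4694939 rad; a=sin²(Δφ/2)+cosφ1·cosφ2·sin²(Δλ/2)=0.6390824981; c=2·atan2(√a, √(1-a))=1.852679505; dist=6371·c=11803.421 ≈ 11803.4 km; running total=33206.8 km
Leg 3 bearing: y=sinΔλ·cosφ2=0.56032140, x=cosφ1·sinφ2-sinφ1·cosφ2·cosΔλ=0.78016931; θ=atan2(y, x)=35.6861° ≈ 35.7°
Leg 4: φ1=0.9725324, φ2=0.2541426, Δφ=-0.7183897, Δλ=1.4546010 rad; a=sin²(Δφ/2)+cosφ1·cosφ2·sin²(Δλ/2)=0.3645269173; c=2·atan2(√a, √(1-a))=1.296420499; dist=6371·c=8259.495 ≈ 8259.5 km; running total=41466.3 km
Leg 4 bearing: y=sinΔλ·cosφ2=0.96135272, x=cosφ1·sinφ2-sinφ1·cosφ2·cosΔλ=0.04887866; θ=atan2(y, x)=87.0894° ≈ 87.1°
Leg 5: φ1=0.2541426, φ2=-0.2093889, Δφ=-0.4635315, Δλ=-3.4547134 rad; a=sin²(Δφ/2)+cosφ1·cosφ2·sin²(Δλ/2)=0.9764826732; c=2·atan2(√a, √(1-a))=2.833670393; dist=6371·c=18053.314 ≈ 18053.3 km; running total=59519.6 km
Leg 5 bearing: y=sinΔλ·cosφ2=0.30130125, x=cosφ1·sinφ2-sinφ1·cosφ2·cosΔλ=0.03278120; θ=atan2(y, x)=83.7907° ≈ 83.8°

Leg 1: dist=5780.3 km, bearing=223.1°
Leg 2: dist=15623.1 km, bearing=220.1°
Leg 3: dist=11803.4 km, bearing=35.7°
Leg 4: dist=8259.5 km, bearing=87.1°
Leg 5: dist=18053.3 km, bearing=83.8°
Total: 59519.6 km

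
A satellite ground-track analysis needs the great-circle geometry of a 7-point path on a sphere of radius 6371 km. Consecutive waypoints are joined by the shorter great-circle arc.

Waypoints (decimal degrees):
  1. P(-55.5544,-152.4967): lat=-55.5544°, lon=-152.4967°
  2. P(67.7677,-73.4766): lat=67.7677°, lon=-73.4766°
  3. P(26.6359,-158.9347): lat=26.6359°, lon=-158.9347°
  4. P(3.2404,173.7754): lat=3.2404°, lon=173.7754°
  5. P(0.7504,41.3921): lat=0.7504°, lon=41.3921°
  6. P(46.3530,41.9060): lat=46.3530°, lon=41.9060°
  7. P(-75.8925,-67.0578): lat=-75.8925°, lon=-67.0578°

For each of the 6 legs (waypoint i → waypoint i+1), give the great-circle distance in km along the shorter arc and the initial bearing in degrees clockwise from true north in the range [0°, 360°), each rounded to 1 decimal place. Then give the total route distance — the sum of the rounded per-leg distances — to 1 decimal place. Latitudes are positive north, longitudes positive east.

Leg 1: φ1=-0.9696072, φ2=1.1827695, Δφ=2.1523767, Δλ=1.3791609 rad; a=sin²(Δφ/2)+cosφ1·cosφ2·sin²(Δλ/2)=0.8612972490; c=2·atan2(√a, √(1-a))=2.378344543; dist=6371·c=15152.433 ≈ 15152.4 km; running total=15152.4 km
Leg 1 bearing: y=sinΔλ·cosφ2=0.37143639, x=cosφ1·sinφ2-sinφ1·cosφ2·cosΔλ=0.58300274; θ=atan2(y, x)=32.5016° ≈ 32.5°
Leg 2: φ1=1.1827695, φ2=0.4648842, Δφ=-0.7178853, Δλ=-1.4915252 rad; a=sin²(Δφ/2)+cosφ1·cosφ2·sin²(Δλ/2)=0.2791139340; c=2·atan2(√a, √(1-a))=1.113223271; dist=6371·c=7092.345 ≈ 7092.3 km; running total=22244.7 km
Leg 2 bearing: y=sinΔλ·cosφ2=-0.89106647, x=cosφ1·sinφ2-sinφ1·cosφ2·cosΔλ=0.10410539; θ=atan2(y, x)=-83.3362° <0 so +360° → 276.6638° ≈ 276.7°
Leg 3: φ1=0.4648842, φ2=0.0565556, Δφ=-0.4083285, Δλ=5.8068867 rad; a=sin²(Δφ/2)+cosφ1·cosφ2·sin²(Δλ/2)=0.0907724820; c=2·atan2(√a, √(1-a))=0.612079383; dist=6371·c=3899.558 ≈ 3899.6 km; running total=26144.3 km
Leg 3 bearing: y=sinΔλ·cosφ2=-0.45775984, x=cosφ1·sinφ2-sinφ1·cosφ2·cosΔλ=-0.34725679; θ=atan2(y, x)=-127.1840° <0 so +360° → 232.8160° ≈ 232.8°
Leg 4: φ1=0.0565556, φ2=0.0130970, Δφ=-0.0434587, Δλ=-2.3105245 rad; a=sin²(Δφ/2)+cosφ1·cosφ2·sin²(Δλ/2)=0.8361056752; c=2·atan2(√a, √(1-a))=2.307987941; dist=6371·c=14704.191 ≈ 14704.2 km; running total=40848.5 km
Leg 4 bearing: y=sinΔλ·cosφ2=-0.73858850, x=cosφ1·sinφ2-sinφ1·cosφ2·cosΔλ=0.05117548; θ=atan2(y, x)=-86.0364° <0 so +360° → 273.9636° ≈ 274.0°
Leg 5: φ1=0.0130970, φ2=0.8090125, Δφ=0.7959155, Δλ=0.0089692 rad; a=sin²(Δφ/2)+cosφ1·cosφ2·sin²(Δλ/2)=0.1501984212; c=2·atan2(√a, √(1-a))=0.795954369; dist=6371·c=5071.025 ≈ 5071.0 km; running total=45919.5 km
Leg 5 bearing: y=sinΔλ·cosφ2=0.00619061, x=cosφ1·sinφ2-sinφ1·cosφ2·cosΔλ=0.71450479; θ=atan2(y, x)=0.4964° ≈ 0.5°
Leg 6: φ1=0.8090125, φ2=-1.3245740, Δφ=-2.1335865, Δλ=-1.9017771 rad; a=sin²(Δφ/2)+cosφ1·cosφ2·sin²(Δλ/2)=0.8782265792; c=2·atan2(√a, √(1-a))=2.428669393; dist=6371·c=15473.053 ≈ 15473.1 km; running total=61392.6 km
Leg 6 bearing: y=sinΔλ·cosφ2=-0.23051265, x=cosφ1·sinφ2-sinφ1·cosφ2·cosΔλ=-0.61208050; θ=atan2(y, x)=-159.3634° <0 so +360° → 200.6366° ≈ 200.6°

Leg 1: dist=15152.4 km, bearing=32.5°
Leg 2: dist=7092.3 km, bearing=276.7°
Leg 3: dist=3899.6 km, bearing=232.8°
Leg 4: dist=14704.2 km, bearing=274.0°
Leg 5: dist=5071.0 km, bearing=0.5°
Leg 6: dist=15473.1 km, bearing=200.6°
Total: 61392.6 km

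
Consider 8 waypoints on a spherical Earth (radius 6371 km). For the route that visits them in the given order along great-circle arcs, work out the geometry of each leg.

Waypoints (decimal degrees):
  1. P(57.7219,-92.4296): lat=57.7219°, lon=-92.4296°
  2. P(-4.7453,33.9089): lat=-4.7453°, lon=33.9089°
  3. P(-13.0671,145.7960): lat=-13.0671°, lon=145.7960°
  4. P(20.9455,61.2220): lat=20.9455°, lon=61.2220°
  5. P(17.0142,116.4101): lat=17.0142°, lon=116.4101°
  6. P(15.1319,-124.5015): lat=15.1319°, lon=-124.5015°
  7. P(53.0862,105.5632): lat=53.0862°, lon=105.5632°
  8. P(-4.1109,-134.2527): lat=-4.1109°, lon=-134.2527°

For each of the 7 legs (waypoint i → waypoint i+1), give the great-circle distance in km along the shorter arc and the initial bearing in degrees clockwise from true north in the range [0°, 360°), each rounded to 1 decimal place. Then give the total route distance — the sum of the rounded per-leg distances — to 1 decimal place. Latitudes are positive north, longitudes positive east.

Leg 1: φ1=1.0074372, φ2=-0.0828211, Δφ=-1.0902583, Δλ=2.2050228 rad; a=sin²(Δφ/2)+cosφ1·cosφ2·sin²(Δλ/2)=0.6926496054; c=2·atan2(√a, √(1-a))=1.966328373; dist=6371·c=12527.478 ≈ 12527.5 km; running total=12527.5 km
Leg 1 bearing: y=sinΔλ·cosφ2=0.80276917, x=cosφ1·sinφ2-sinφ1·cosφ2·cosΔλ=0.45508919; θ=atan2(y, x)=60.4511° ≈ 60.5°
Leg 2: φ1=-0.0828211, φ2=-0.2280639, Δφ=-0.1452428, Δλ=1.9527983 rad; a=sin²(Δφ/2)+cosφ1·cosφ2·sin²(Δλ/2)=0.6715888193; c=2·atan2(√a, √(1-a))=1.921094235; dist=6371·c=12239.291 ≈ 12239.3 km; running total=24766.8 km
Leg 2 bearing: y=sinΔλ·cosφ2=0.90389260, x=cosφ1·sinφ2-sinφ1·cosφ2·cosΔλ=-0.25535716; θ=atan2(y, x)=105.7754° ≈ 105.8°
Leg 3: φ1=-0.2280639, φ2=0.3655679, Δφ=0.5936319, Δλ=-1.4760948 rad; a=sin²(Δφ/2)+cosφ1·cosφ2·sin²(Δλ/2)=0.4973992153; c=2·atan2(√a, √(1-a))=1.565594734; dist=6371·c=9974.404 ≈ 9974.4 km; running total=34741.2 km
Leg 3 bearing: y=sinΔλ·cosφ2=-0.92973613, x=cosφ1·sinφ2-sinφ1·cosφ2·cosΔλ=0.36818972; θ=atan2(y, x)=-68.3957° <0 so +360° → 291.6043° ≈ 291.6°
Leg 4: φ1=0.3655679, φ2=0.2969538, Δφ=-0.0686141, Δλ=0.9632141 rad; a=sin²(Δφ/2)+cosφ1·cosφ2·sin²(Δλ/2)=0.1927864770; c=2·atan2(√a, √(1-a))=0.909136768; dist=6371·c=5792.110 ≈ 5792.1 km; running total=40533.3 km
Leg 4 bearing: y=sinΔλ·cosφ2=0.78509601, x=cosφ1·sinφ2-sinφ1·cosφ2·cosΔλ=0.07812596; θ=atan2(y, x)=84.3171° ≈ 84.3°
Leg 5: φ1=0.2969538, φ2=0.2641015, Δφ=-0.0328523, Δλ=-4.2047006 rad; a=sin²(Δφ/2)+cosφ1·cosφ2·sin²(Δλ/2)=0.6861893292; c=2·atan2(√a, √(1-a))=1.952367020; dist=6371·c=12438.530 ≈ 12438.5 km; running total=52971.8 km
Leg 5 bearing: y=sinΔλ·cosφ2=0.84357134, x=cosφ1·sinφ2-sinφ1·cosφ2·cosΔλ=0.38693867; θ=atan2(y, x)=65.3595° ≈ 65.4°
Leg 6: φ1=0.2641015, φ2=0.9265290, Δφ=0.6624275, Δλ=4.0153865 rad; a=sin²(Δφ/2)+cosφ1·cosφ2·sin²(Δλ/2)=0.5817326289; c=2·atan2(√a, √(1-a))=1.734998470; dist=6371·c=11053.675 ≈ 11053.7 km; running total=64025.5 km
Leg 6 bearing: y=sinΔλ·cosφ2=-0.46053177, x=cosφ1·sinφ2-sinφ1·cosφ2·cosΔλ=0.87246180; θ=atan2(y, x)=-27.8275° <0 so +360° → 332.1725° ≈ 332.2°
Leg 7: φ1=0.9265290, φ2=-0.0717487, Δφ=-0.9982777, Δλ=-4.1855771 rad; a=sin²(Δφ/2)+cosφ1·cosφ2·sin²(Δλ/2)=0.6792580051; c=2·atan2(√a, √(1-a))=1.937474069; dist=6371·c=12343.647 ≈ 12343.6 km; running total=76369.1 km
Leg 7 bearing: y=sinΔλ·cosφ2=0.86219036, x=cosφ1·sinφ2-sinφ1·cosφ2·cosΔλ=0.35790229; θ=atan2(y, x)=67.4563° ≈ 67.5°

Leg 1: dist=12527.5 km, bearing=60.5°
Leg 2: dist=12239.3 km, bearing=105.8°
Leg 3: dist=9974.4 km, bearing=291.6°
Leg 4: dist=5792.1 km, bearing=84.3°
Leg 5: dist=12438.5 km, bearing=65.4°
Leg 6: dist=11053.7 km, bearing=332.2°
Leg 7: dist=12343.6 km, bearing=67.5°
Total: 76369.1 km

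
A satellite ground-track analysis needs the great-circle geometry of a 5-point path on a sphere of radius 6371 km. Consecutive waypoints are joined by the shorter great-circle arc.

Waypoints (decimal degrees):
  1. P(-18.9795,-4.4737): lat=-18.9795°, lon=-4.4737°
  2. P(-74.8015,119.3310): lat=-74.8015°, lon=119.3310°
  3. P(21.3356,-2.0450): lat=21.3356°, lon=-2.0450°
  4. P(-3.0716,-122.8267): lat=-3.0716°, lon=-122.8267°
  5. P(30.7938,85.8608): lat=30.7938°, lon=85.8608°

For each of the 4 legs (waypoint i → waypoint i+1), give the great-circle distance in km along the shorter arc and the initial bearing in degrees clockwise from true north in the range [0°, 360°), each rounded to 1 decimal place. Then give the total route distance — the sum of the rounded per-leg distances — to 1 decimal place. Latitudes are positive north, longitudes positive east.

Leg 1: dist=8880.9 km, bearing=167.2°
Leg 2: dist=13184.5 km, bearing=244.9°
Leg 3: dist=13310.4 km, bearing=279.0°
Leg 4: dist=15706.7 km, bearing=318.8°
Total: 51082.5 km

Leg 1: φ1=-0.3312548, φ2=-1.3055325, Δφ=-0.9742777, Δλ=2.1607996 rad; a=sin²(Δφ/2)+cosφ1·cosφ2·sin²(Δλ/2)=0.4120372610; c=2·atan2(√a, √(1-a))=1.393950497; dist=6371·c=8880.859 ≈ 8880.9 km; running total=8880.9 km
Leg 1 bearing: y=sinΔλ·cosφ2=0.21784218, x=cosφ1·sinφ2-sinφ1·cosφ2·cosΔλ=-0.95999740; θ=atan2(y, x)=167.2150° ≈ 167.2°
Leg 2: φ1=-1.3055325, φ2=0.3723765, Δφ=1.6779089, Δλ=-2.1184108 rad; a=sin²(Δφ/2)+cosφ1·cosφ2·sin²(Δλ/2)=0.7391229814; c=2·atan2(√a, √(1-a))=2.069452700; dist=6371·c=13184.483 ≈ 13184.5 km; running total=22065.4 km
Leg 2 bearing: y=sinΔλ·cosφ2=-0.79525620, x=cosφ1·sinφ2-sinφ1·cosφ2·cosΔλ=-0.37262363; θ=atan2(y, x)=-115.1058° <0 so +360° → 244.8942° ≈ 244.9°
Leg 3: φ1=0.3723765, φ2=-0.0536095, Δφ=-0.4259860, Δλ=-2.1080383 rad; a=sin²(Δφ/2)+cosφ1·cosφ2·sin²(Δλ/2)=0.7477525955; c=2·atan2(√a, √(1-a))=2.089212674; dist=6371·c=13310.374 ≈ 13310.4 km; running total=35375.8 km
Leg 3 bearing: y=sinΔλ·cosφ2=-0.85788914, x=cosφ1·sinφ2-sinφ1·cosφ2·cosΔλ=0.13601775; θ=atan2(y, x)=-80.9908° <0 so +360° → 279.0092° ≈ 279.0°
Leg 4: φ1=-0.0536095, φ2=0.5374532, Δφ=0.5910627, Δλ=3.6422840 rad; a=sin²(Δφ/2)+cosφ1·cosφ2·sin²(Δλ/2)=0.8899607949; c=2·atan2(√a, √(1-a))=2.465336854; dist=6371·c=15706.661 ≈ 15706.7 km; running total=51082.5 km
Leg 4 bearing: y=sinΔλ·cosφ2=-0.41235494, x=cosφ1·sinφ2-sinφ1·cosφ2·cosΔλ=0.47083513; θ=atan2(y, x)=-41.2117° <0 so +360° → 318.7883° ≈ 318.8°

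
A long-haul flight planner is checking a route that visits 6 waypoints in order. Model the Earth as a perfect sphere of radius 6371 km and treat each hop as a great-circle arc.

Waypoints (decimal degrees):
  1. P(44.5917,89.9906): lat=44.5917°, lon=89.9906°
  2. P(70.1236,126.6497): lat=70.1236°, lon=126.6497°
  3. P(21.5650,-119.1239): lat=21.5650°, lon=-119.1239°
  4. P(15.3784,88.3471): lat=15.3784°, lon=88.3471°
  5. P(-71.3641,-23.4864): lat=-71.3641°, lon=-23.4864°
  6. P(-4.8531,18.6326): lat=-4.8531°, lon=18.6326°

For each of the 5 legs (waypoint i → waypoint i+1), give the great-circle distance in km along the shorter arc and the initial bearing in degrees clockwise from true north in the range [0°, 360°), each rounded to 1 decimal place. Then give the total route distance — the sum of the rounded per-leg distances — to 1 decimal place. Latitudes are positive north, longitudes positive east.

Leg 1: dist=3480.4 km, bearing=23.0°
Leg 2: dist=8621.0 km, bearing=60.3°
Leg 3: dist=14930.9 km, bearing=321.6°
Leg 4: dist=12394.0 km, bearing=198.6°
Leg 5: dist=7956.9 km, bearing=44.8°
Total: 47383.2 km

Leg 1: φ1=0.7782720, φ2=1.2238877, Δφ=0.4456157, Δλ=0.6398220 rad; a=sin²(Δφ/2)+cosφ1·cosφ2·sin²(Δλ/2)=0.0727724853; c=2·atan2(√a, √(1-a))=0.546295372; dist=6371·c=3480.448 ≈ 3480.4 km; running total=3480.4 km
Leg 1 bearing: y=sinΔλ·cosφ2=0.20299326, x=cosφ1·sinφ2-sinφ1·cosφ2·cosΔλ=0.47822624; θ=atan2(y, x)=22.9998° ≈ 23.0°
Leg 2: φ1=1.2238877, φ2=0.3763803, Δφ=-0.8475075, Δλ=-4.2895585 rad; a=sin²(Δφ/2)+cosφ1·cosφ2·sin²(Δλ/2)=0.3920436030; c=2·atan2(√a, √(1-a))=1.353169749; dist=6371·c=8621.044 ≈ 8621.0 km; running total=12101.4 km
Leg 2 bearing: y=sinΔλ·cosφ2=0.84809704, x=cosφ1·sinφ2-sinφ1·cosφ2·cosΔλ=0.48385232; θ=atan2(y, x)=60.2946° ≈ 60.3°
Leg 3: φ1=0.3763803, φ2=0.2684037, Δφ=-0.1079765, Δλ=3.6210521 rad; a=sin²(Δφ/2)+cosφ1·cosφ2·sin²(Δλ/2)=0.8490606903; c=2·atan2(√a, √(1-a))=2.343566610; dist=6371·c=14930.863 ≈ 14930.9 km; running total=27032.3 km
Leg 3 bearing: y=sinΔλ·cosφ2=-0.44478297, x=cosφ1·sinφ2-sinφ1·cosφ2·cosΔλ=0.56106563; θ=atan2(y, x)=-38.4055° <0 so +360° → 321.5945° ≈ 321.6°
Leg 4: φ1=0.2684037, φ2=-1.2455385, Δφ=-1.5139422, Δλ=-1.9518628 rad; a=sin²(Δφ/2)+cosφ1·cosφ2·sin²(Δλ/2)=0.6829390795; c=2·atan2(√a, √(1-a))=1.945372540; dist=6371·c=12393.968 ≈ 12394.0 km; running total=39426.3 km
Leg 4 bearing: y=sinΔλ·cosφ2=-0.29663108, x=cosφ1·sinφ2-sinφ1·cosφ2·cosΔλ=-0.88212424; θ=atan2(y, x)=-161.4138° <0 so +360° → 198.5862° ≈ 198.6°
Leg 5: φ1=-1.2455385, φ2=-0.0847026, Δφ=1.1608359, Δλ=0.7351152 rad; a=sin²(Δφ/2)+cosφ1·cosφ2·sin²(Δλ/2)=0.3418273098; c=2·atan2(√a, √(1-a))=1.248921793; dist=6371·c=7956.881 ≈ 7956.9 km; running total=47383.2 km
Leg 5 bearing: y=sinΔλ·cosφ2=0.66826819, x=cosφ1·sinφ2-sinφ1·cosφ2·cosΔλ=0.67330768; θ=atan2(y, x)=44.7848° ≈ 44.8°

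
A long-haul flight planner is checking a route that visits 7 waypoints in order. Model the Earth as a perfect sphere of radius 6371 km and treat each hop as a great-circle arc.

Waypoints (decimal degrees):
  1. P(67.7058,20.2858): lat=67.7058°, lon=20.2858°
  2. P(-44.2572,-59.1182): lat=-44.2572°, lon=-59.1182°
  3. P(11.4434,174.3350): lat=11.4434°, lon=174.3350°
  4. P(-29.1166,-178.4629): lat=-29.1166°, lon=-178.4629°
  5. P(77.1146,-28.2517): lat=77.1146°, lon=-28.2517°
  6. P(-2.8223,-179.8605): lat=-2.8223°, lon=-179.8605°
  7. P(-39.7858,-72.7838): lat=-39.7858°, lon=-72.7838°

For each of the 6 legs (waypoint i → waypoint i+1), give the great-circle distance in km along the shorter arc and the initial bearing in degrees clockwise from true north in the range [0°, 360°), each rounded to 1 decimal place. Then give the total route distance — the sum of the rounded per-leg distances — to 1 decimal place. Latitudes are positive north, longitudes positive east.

Leg 1: dist=14073.5 km, bearing=241.2°
Leg 2: dist=13767.3 km, bearing=251.4°
Leg 3: dist=4575.9 km, bearing=170.4°
Leg 4: dist=14460.5 km, bearing=8.3°
Leg 5: dist=11577.5 km, bearing=330.7°
Leg 6: dist=11250.6 km, bearing=131.5°
Total: 69705.3 km

Leg 1: φ1=1.1816891, φ2=-0.7724339, Δφ=-1.9541230, Δλ=-1.3858612 rad; a=sin²(Δφ/2)+cosφ1·cosφ2·sin²(Δλ/2)=0.7978753847; c=2·atan2(√a, √(1-a))=2.208996410; dist=6371·c=14073.516 ≈ 14073.5 km; running total=14073.5 km
Leg 1 bearing: y=sinΔλ·cosφ2=-0.70400150, x=cosφ1·sinφ2-sinφ1·cosφ2·cosΔλ=-0.38660433; θ=atan2(y, x)=-118.7735° <0 so +360° → 241.2265° ≈ 241.2°
Leg 2: φ1=-0.7724339, φ2=0.1997250, Δφ=0.9721589, Δλ=4.0745270 rad; a=sin²(Δφ/2)+cosφ1·cosφ2·sin²(Δλ/2)=0.7782359507; c=2·atan2(√a, √(1-a))=2.160929770; dist=6371·c=13767.284 ≈ 13767.3 km; running total=27840.8 km
Leg 2 bearing: y=sinΔλ·cosφ2=-0.78740067, x=cosφ1·sinφ2-sinφ1·cosφ2·cosΔλ=-0.26521541; θ=atan2(y, x)=-108.6148° <0 so +360° → 251.3852° ≈ 251.4°
Leg 3: φ1=0.1997250, φ2=-0.5081805, Δφ=-0.7079055, Δλ=-6.1574849 rad; a=sin²(Δφ/2)+cosφ1·cosφ2·sin²(Δλ/2)=0.1235151935; c=2·atan2(√a, √(1-a))=0.718233113; dist=6371·c=4575.863 ≈ 4575.9 km; running total=32416.7 km
Leg 3 bearing: y=sinΔλ·cosφ2=0.10952680, x=cosφ1·sinφ2-sinφ1·cosφ2·cosΔλ=-0.64887645; θ=atan2(y, x)=170.4191° ≈ 170.4°
Leg 4: φ1=-0.5081805, φ2=1.3459037, Δφ=1.8540842, Δλ=2.6216800 rad; a=sin²(Δφ/2)+cosφ1·cosφ2·sin²(Δλ/2)=0.8217066830; c=2·atan2(√a, √(1-a))=2.269745175; dist=6371·c=14460.547 ≈ 14460.5 km; running total=46877.2 km
Leg 4 bearing: y=sinΔλ·cosφ2=0.11078822, x=cosφ1·sinφ2-sinφ1·cosφ2·cosΔλ=0.75745971; θ=atan2(y, x)=8.3212° ≈ 8.3°
Leg 5: φ1=1.3459037, φ2=-0.0492584, Δφ=-1.3951621, Δλ=-2.6460727 rad; a=sin²(Δφ/2)+cosφ1·cosφ2·sin²(Δλ/2)=0.6219700334; c=2·atan2(√a, √(1-a))=1.817222918; dist=6371·c=11577.527 ≈ 11577.5 km; running total=58454.7 km
Leg 5 bearing: y=sinΔλ·cosφ2=-0.47491235, x=cosφ1·sinφ2-sinφ1·cosφ2·cosΔλ=0.84554805; θ=atan2(y, x)=-29.3213° <0 so +360° → 330.6787° ≈ 330.7°
Leg 6: φ1=-0.0492584, φ2=-0.6943932, Δφ=-0.6451348, Δλ=1.8688410 rad; a=sin²(Δφ/2)+cosφ1·cosφ2·sin²(Δλ/2)=0.5969359492; c=2·atan2(√a, √(1-a))=1.765903727; dist=6371·c=11250.573 ≈ 11250.6 km; running total=69705.3 km
Leg 6 bearing: y=sinΔλ·cosφ2=0.73456346, x=cosφ1·sinφ2-sinφ1·cosφ2·cosΔλ=-0.65025396; θ=atan2(y, x)=131.5161° ≈ 131.5°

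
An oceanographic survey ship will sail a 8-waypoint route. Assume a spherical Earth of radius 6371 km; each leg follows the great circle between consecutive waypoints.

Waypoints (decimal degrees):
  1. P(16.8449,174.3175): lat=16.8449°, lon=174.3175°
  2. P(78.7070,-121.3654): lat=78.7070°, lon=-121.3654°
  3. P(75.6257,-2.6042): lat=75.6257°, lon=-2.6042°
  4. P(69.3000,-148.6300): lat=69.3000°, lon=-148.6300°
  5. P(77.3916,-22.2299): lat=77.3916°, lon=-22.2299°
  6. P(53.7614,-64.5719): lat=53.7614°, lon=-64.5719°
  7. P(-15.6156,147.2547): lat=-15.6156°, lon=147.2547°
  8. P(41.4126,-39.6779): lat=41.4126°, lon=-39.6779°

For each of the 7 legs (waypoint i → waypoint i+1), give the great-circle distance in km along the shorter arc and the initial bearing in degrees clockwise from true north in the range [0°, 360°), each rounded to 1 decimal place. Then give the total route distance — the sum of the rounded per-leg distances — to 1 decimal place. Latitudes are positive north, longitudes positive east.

Leg 1: φ1=0.2939990, φ2=1.3736963, Δφ=1.0796973, Δλ=-5.1606401 rad; a=sin²(Δφ/2)+cosφ1·cosφ2·sin²(Δλ/2)=0.3173004883; c=2·atan2(√a, √(1-a))=1.196734895; dist=6371·c=7624.398 ≈ 7624.4 km; running total=7624.4 km
Leg 1 bearing: y=sinΔλ·cosφ2=0.17647995, x=cosφ1·sinφ2-sinφ1·cosφ2·cosΔλ=0.91396848; θ=atan2(y, x)=10.9289° ≈ 10.9°
Leg 2: φ1=1.3736963, φ2=1.3199175, Δφ=-0.0537788, Δλ=2.0727740 rad; a=sin²(Δφ/2)+cosφ1·cosφ2·sin²(Δλ/2)=0.0367261271; c=2·atan2(√a, √(1-a))=0.385666954; dist=6371·c=2457.084 ≈ 2457.1 km; running total=10081.5 km
Leg 2 bearing: y=sinΔλ·cosφ2=0.21762881, x=cosφ1·sinφ2-sinφ1·cosφ2·cosΔλ=0.30683379; θ=atan2(y, x)=35.3470° ≈ 35.3°
Leg 3: φ1=1.3199175, φ2=1.2095132, Δφ=-0.1104043, Δλ=-2.5486310 rad; a=sin²(Δφ/2)+cosφ1·cosφ2·sin²(Δλ/2)=0.0833061167; c=2·atan2(√a, √(1-a))=0.585587063; dist=6371·c=3730.775 ≈ 3730.8 km; running total=13812.3 km
Leg 3 bearing: y=sinΔλ·cosφ2=-0.19752865, x=cosφ1·sinφ2-sinφ1·cosφ2·cosΔλ=0.51618530; θ=atan2(y, x)=-20.9404° <0 so +360° → 339.0596° ≈ 339.1°
Leg 4: φ1=1.2095132, φ2=1.3507382, Δφ=0.1412251, Δλ=2.2060979 rad; a=sin²(Δφ/2)+cosφ1·cosφ2·sin²(Δλ/2)=0.0664509840; c=2·atan2(√a, √(1-a))=0.521449517; dist=6371·c=3322.155 ≈ 3322.2 km; running total=17134.5 km
Leg 4 bearing: y=sinΔλ·cosφ2=0.17569708, x=cosφ1·sinφ2-sinφ1·cosφ2·cosΔλ=0.46612395; θ=atan2(y, x)=20.6530° ≈ 20.7°
Leg 5: φ1=1.3507382, φ2=0.9383134, Δφ=-0.4124248, Δλ=-0.7390073 rad; a=sin²(Δφ/2)+cosφ1·cosφ2·sin²(Δλ/2)=0.0587550247; c=2·atan2(√a, √(1-a))=0.489666102; dist=6371·c=3119.663 ≈ 3119.7 km; running total=20254.2 km
Leg 5 bearing: y=sinΔλ·cosφ2=-0.39817120, x=cosφ1·sinφ2-sinφ1·cosφ2·cosΔλ=-0.25034214; θ=atan2(y, x)=-122.1588° <0 so +360° → 237.8412° ≈ 237.8°
Leg 6: φ1=0.9383134, φ2=-0.2725436, Δφ=-1.2108571, Δλ=3.6970716 rad; a=sin²(Δφ/2)+cosφ1·cosφ2·sin²(Δλ/2)=0.8504208450; c=2·atan2(√a, √(1-a))=2.347373107; dist=6371·c=14955.114 ≈ 14955.1 km; running total=35209.3 km
Leg 6 bearing: y=sinΔλ·cosφ2=-0.50788545, x=cosφ1·sinφ2-sinφ1·cosφ2·cosΔλ=0.50087254; θ=atan2(y, x)=-45.3983° <0 so +360° → 314.6017° ≈ 314.6°
Leg 7: φ1=-0.2725436, φ2=0.7227862, Δφ=0.9953299, Δλ=-3.2625893 rad; a=sin²(Δφ/2)+cosφ1·cosφ2·sin²(Δλ/2)=0.9475304079; c=2·atan2(√a, √(1-a))=2.679363886; dist=6371·c=17070.227 ≈ 17070.2 km; running total=52279.5 km
Leg 7 bearing: y=sinΔλ·cosφ2=0.09052211, x=cosφ1·sinφ2-sinφ1·cosφ2·cosΔλ=0.43665992; θ=atan2(y, x)=11.7118° ≈ 11.7°

Leg 1: dist=7624.4 km, bearing=10.9°
Leg 2: dist=2457.1 km, bearing=35.3°
Leg 3: dist=3730.8 km, bearing=339.1°
Leg 4: dist=3322.2 km, bearing=20.7°
Leg 5: dist=3119.7 km, bearing=237.8°
Leg 6: dist=14955.1 km, bearing=314.6°
Leg 7: dist=17070.2 km, bearing=11.7°
Total: 52279.5 km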